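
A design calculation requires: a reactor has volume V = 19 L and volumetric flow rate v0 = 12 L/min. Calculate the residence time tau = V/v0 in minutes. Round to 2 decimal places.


tau = V / v0
tau = 19 / 12
tau = 1.58 min


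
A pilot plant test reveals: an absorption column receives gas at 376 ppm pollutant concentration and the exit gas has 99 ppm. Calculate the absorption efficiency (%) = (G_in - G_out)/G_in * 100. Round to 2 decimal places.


Efficiency = (G_in - G_out) / G_in * 100%
Efficiency = (376 - 99) / 376 * 100
Efficiency = 277 / 376 * 100
Efficiency = 73.67%


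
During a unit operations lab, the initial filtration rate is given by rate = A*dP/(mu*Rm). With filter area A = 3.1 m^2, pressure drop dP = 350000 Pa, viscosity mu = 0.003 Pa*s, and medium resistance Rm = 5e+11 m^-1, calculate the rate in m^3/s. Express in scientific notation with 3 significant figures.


rate = A * dP / (mu * Rm)
rate = 3.1 * 350000 / (0.003 * 5e+11)
rate = 1085000.0 / 1.500e+09
rate = 7.23e-04 m^3/s


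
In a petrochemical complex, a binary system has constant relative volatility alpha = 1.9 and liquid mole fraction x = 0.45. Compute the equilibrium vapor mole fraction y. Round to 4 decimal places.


y = alpha*x / (1 + (alpha-1)*x)
y = 1.9*0.45 / (1 + (1.9-1)*0.45)
y = 0.855 / (1 + 0.405)
y = 0.855 / 1.405
y = 0.6085


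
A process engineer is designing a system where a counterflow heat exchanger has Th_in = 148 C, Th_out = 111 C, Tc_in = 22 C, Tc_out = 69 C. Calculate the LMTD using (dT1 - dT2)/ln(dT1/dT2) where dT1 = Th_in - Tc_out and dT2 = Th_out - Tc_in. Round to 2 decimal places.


dT1 = Th_in - Tc_out = 148 - 69 = 79
dT2 = Th_out - Tc_in = 111 - 22 = 89
LMTD = (dT1 - dT2) / ln(dT1/dT2)
LMTD = (79 - 89) / ln(79/89)
LMTD = 83.90 K


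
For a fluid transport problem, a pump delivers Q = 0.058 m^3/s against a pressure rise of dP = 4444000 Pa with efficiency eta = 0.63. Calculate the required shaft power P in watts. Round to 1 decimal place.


P = Q * dP / eta
P = 0.058 * 4444000 / 0.63
P = 257752.0 / 0.63
P = 409130.2 W


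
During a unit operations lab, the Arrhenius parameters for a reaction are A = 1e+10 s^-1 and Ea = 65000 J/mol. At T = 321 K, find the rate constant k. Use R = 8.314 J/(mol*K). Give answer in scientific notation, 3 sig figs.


k = A * exp(-Ea/(R*T))
k = 1e+10 * exp(-65000 / (8.314 * 321))
k = 1e+10 * exp(-24.35557)
k = 2.65e-01


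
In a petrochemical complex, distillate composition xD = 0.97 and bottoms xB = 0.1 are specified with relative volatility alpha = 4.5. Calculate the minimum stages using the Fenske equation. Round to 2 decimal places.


N_min = ln((xD*(1-xB))/(xB*(1-xD))) / ln(alpha)
Numerator inside ln: 0.873 / 0.003 = 291.0
ln(291.0) = 5.673323
ln(alpha) = ln(4.5) = 1.504077
N_min = 5.673323 / 1.504077 = 3.77


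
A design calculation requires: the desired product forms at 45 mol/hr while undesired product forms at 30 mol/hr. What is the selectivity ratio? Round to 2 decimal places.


S = desired product rate / undesired product rate
S = 45 / 30
S = 1.50


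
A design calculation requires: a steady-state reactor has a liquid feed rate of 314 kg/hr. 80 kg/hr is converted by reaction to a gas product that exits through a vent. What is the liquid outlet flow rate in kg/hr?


Steady-state mass balance on the main outlet: F_out = F_in - F_removed
F_out = 314 - 80
F_out = 234 kg/hr


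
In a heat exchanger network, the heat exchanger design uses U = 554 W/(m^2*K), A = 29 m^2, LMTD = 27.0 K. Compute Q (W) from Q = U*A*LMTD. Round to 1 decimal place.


Q = U * A * LMTD
Q = 554 * 29 * 27.0
Q = 433782.0 W


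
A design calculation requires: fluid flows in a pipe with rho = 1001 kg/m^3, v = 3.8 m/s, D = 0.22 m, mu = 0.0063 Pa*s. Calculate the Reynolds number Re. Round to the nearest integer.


Re = rho * v * D / mu
Re = 1001 * 3.8 * 0.22 / 0.0063
Re = 836.836 / 0.0063
Re = 132831


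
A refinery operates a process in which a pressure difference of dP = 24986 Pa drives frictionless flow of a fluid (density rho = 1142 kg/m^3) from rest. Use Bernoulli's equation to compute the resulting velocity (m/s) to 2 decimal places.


v = sqrt(2*dP/rho)
v = sqrt(2*24986/1142)
v = sqrt(43.758319)
v = 6.62 m/s


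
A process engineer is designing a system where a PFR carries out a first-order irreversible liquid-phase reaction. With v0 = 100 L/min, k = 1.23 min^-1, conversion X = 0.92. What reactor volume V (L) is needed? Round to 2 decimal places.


V = (v0/k) * ln(1/(1-X))
V = (100/1.23) * ln(1/(1-0.92))
V = 81.300813 * ln(12.5)
V = 81.300813 * 2.525729
V = 205.34 L


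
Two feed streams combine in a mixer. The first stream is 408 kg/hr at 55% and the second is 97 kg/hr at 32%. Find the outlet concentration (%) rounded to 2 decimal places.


Mass balance on solute: F1*x1 + F2*x2 = F3*x3
F3 = F1 + F2 = 408 + 97 = 505 kg/hr
x3 = (F1*x1 + F2*x2)/F3
x3 = (408*0.55 + 97*0.32) / 505
x3 = 50.58%


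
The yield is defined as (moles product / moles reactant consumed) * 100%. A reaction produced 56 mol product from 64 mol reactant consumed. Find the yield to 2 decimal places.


Yield = (moles product / moles consumed) * 100%
Yield = (56 / 64) * 100
Yield = 0.875 * 100
Yield = 87.50%


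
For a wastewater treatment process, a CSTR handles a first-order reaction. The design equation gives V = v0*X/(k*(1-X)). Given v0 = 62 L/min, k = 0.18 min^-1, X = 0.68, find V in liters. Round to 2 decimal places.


V = v0 * X / (k * (1 - X))
V = 62 * 0.68 / (0.18 * (1 - 0.68))
V = 42.16 / (0.18 * 0.32)
V = 42.16 / 0.0576
V = 731.94 L


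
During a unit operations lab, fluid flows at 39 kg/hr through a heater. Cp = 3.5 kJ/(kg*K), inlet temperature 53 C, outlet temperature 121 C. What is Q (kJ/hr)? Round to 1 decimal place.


Q = m_dot * Cp * (T2 - T1)
Q = 39 * 3.5 * (121 - 53)
Q = 39 * 3.5 * 68
Q = 9282.0 kJ/hr


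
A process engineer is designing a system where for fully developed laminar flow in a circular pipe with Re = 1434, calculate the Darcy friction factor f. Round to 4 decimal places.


f = 64 / Re
f = 64 / 1434
f = 0.0446


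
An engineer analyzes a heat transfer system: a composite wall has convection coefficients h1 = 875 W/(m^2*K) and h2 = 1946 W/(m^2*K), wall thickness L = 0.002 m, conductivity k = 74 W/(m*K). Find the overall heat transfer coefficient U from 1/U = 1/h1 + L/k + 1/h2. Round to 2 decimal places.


1/U = 1/h1 + L/k + 1/h2
1/U = 1/875 + 0.002/74 + 1/1946
1/U = 0.0011428571 + 2.7027e-05 + 0.0005138746
1/U = 0.0016837587
U = 593.91 W/(m^2*K)


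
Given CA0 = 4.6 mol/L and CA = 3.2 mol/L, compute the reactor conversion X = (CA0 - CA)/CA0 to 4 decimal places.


X = (CA0 - CA) / CA0
X = (4.6 - 3.2) / 4.6
X = 1.4 / 4.6
X = 0.3043


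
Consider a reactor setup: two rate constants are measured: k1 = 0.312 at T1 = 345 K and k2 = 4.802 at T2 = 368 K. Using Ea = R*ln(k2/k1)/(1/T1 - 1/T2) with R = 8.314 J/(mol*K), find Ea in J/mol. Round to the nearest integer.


Ea = R * ln(k2/k1) / (1/T1 - 1/T2)
ln(k2/k1) = ln(4.802/0.312) = 2.7337846
1/T1 - 1/T2 = 1/345 - 1/368 = 0.00018115942
Ea = 8.314 * 2.7337846 / 0.00018115942
Ea = 125462 J/mol


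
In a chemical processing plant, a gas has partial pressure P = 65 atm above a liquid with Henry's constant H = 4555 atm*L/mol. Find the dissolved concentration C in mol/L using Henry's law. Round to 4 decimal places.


C = P / H
C = 65 / 4555
C = 0.0143 mol/L


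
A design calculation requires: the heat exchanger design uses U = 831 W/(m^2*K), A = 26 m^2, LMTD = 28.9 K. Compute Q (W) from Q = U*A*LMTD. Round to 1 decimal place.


Q = U * A * LMTD
Q = 831 * 26 * 28.9
Q = 624413.4 W


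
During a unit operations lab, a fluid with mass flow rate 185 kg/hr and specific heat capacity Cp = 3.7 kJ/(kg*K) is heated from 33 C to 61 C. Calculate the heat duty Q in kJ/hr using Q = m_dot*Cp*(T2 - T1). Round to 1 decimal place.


Q = m_dot * Cp * (T2 - T1)
Q = 185 * 3.7 * (61 - 33)
Q = 185 * 3.7 * 28
Q = 19166.0 kJ/hr


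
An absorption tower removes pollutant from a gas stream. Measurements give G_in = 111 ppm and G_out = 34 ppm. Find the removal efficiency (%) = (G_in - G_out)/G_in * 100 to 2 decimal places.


Efficiency = (G_in - G_out) / G_in * 100%
Efficiency = (111 - 34) / 111 * 100
Efficiency = 77 / 111 * 100
Efficiency = 69.37%


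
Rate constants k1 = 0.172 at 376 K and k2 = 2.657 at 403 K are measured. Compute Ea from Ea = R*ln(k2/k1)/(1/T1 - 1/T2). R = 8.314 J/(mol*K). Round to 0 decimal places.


Ea = R * ln(k2/k1) / (1/T1 - 1/T2)
ln(k2/k1) = ln(2.657/0.172) = 2.7374585
1/T1 - 1/T2 = 1/376 - 1/403 = 0.00017818489
Ea = 8.314 * 2.7374585 / 0.00017818489
Ea = 127728 J/mol


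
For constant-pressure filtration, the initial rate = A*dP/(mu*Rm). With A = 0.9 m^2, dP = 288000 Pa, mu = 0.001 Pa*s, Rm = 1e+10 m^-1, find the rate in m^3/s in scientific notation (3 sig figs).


rate = A * dP / (mu * Rm)
rate = 0.9 * 288000 / (0.001 * 1e+10)
rate = 259200.0 / 1.000e+07
rate = 2.59e-02 m^3/s


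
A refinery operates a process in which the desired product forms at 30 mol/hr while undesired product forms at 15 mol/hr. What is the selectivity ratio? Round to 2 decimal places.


S = desired product rate / undesired product rate
S = 30 / 15
S = 2.00


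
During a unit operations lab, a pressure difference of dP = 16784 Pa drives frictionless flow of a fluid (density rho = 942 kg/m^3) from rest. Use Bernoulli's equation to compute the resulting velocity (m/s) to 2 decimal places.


v = sqrt(2*dP/rho)
v = sqrt(2*16784/942)
v = sqrt(35.63482)
v = 5.97 m/s


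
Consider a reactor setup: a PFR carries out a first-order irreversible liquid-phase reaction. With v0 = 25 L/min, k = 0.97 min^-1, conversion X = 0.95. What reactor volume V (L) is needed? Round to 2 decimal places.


V = (v0/k) * ln(1/(1-X))
V = (25/0.97) * ln(1/(1-0.95))
V = 25.773196 * ln(20.0)
V = 25.773196 * 2.995732
V = 77.21 L


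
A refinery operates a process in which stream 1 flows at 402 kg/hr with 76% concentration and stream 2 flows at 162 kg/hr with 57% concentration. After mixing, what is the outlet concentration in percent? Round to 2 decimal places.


Mass balance on solute: F1*x1 + F2*x2 = F3*x3
F3 = F1 + F2 = 402 + 162 = 564 kg/hr
x3 = (F1*x1 + F2*x2)/F3
x3 = (402*0.76 + 162*0.57) / 564
x3 = 70.54%


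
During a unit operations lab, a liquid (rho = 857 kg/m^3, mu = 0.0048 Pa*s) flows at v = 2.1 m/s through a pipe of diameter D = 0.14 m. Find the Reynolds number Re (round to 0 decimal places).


Re = rho * v * D / mu
Re = 857 * 2.1 * 0.14 / 0.0048
Re = 251.958 / 0.0048
Re = 52491


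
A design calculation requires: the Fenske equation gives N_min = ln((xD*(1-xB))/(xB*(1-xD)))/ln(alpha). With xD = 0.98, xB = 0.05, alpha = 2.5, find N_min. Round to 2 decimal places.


N_min = ln((xD*(1-xB))/(xB*(1-xD))) / ln(alpha)
Numerator inside ln: 0.931 / 0.001 = 931.0
ln(931.0) = 6.836259
ln(alpha) = ln(2.5) = 0.916291
N_min = 6.836259 / 0.916291 = 7.46


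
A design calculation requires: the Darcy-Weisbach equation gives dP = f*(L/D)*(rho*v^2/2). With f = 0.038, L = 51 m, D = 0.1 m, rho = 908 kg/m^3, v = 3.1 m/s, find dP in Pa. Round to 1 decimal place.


dP = f * (L/D) * (rho*v^2/2)
dP = 0.038 * (51/0.1) * (908*3.1^2/2)
L/D = 510.0
rho*v^2/2 = 908*9.61/2 = 4362.94
dP = 0.038 * 510.0 * 4362.94
dP = 84553.8 Pa


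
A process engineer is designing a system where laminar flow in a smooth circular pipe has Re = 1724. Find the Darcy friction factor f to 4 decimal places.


f = 64 / Re
f = 64 / 1724
f = 0.0371


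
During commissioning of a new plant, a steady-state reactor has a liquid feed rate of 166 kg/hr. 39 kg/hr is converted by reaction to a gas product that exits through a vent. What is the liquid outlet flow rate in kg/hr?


Steady-state mass balance on the main outlet: F_out = F_in - F_removed
F_out = 166 - 39
F_out = 127 kg/hr


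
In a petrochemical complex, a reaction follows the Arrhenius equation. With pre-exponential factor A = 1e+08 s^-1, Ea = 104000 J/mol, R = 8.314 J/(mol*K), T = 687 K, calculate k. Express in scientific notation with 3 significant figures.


k = A * exp(-Ea/(R*T))
k = 1e+08 * exp(-104000 / (8.314 * 687))
k = 1e+08 * exp(-18.208182)
k = 1.24e+00


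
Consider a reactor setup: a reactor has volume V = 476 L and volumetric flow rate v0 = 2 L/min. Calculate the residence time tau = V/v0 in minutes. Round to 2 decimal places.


tau = V / v0
tau = 476 / 2
tau = 238.00 min


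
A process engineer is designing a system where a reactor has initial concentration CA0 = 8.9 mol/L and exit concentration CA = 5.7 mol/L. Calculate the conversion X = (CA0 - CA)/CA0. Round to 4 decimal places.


X = (CA0 - CA) / CA0
X = (8.9 - 5.7) / 8.9
X = 3.2 / 8.9
X = 0.3596


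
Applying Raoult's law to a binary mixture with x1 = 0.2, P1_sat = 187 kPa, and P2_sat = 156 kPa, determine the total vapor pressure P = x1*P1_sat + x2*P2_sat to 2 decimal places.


P = x1*P1_sat + x2*P2_sat
x2 = 1 - x1 = 1 - 0.2 = 0.8
P = 0.2*187 + 0.8*156
P = 37.4 + 124.8
P = 162.20 kPa


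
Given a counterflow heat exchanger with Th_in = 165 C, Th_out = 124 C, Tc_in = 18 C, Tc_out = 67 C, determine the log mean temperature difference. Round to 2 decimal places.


dT1 = Th_in - Tc_out = 165 - 67 = 98
dT2 = Th_out - Tc_in = 124 - 18 = 106
LMTD = (dT1 - dT2) / ln(dT1/dT2)
LMTD = (98 - 106) / ln(98/106)
LMTD = 101.95 K


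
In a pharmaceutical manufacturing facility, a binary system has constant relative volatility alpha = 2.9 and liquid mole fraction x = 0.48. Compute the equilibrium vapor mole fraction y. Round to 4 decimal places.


y = alpha*x / (1 + (alpha-1)*x)
y = 2.9*0.48 / (1 + (2.9-1)*0.48)
y = 1.392 / (1 + 0.912)
y = 1.392 / 1.912
y = 0.7280


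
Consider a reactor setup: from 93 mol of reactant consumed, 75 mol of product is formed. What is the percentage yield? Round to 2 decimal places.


Yield = (moles product / moles consumed) * 100%
Yield = (75 / 93) * 100
Yield = 0.8065 * 100
Yield = 80.65%


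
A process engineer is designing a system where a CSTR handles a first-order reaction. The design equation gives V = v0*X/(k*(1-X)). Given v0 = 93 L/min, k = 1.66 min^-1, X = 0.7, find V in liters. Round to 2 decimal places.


V = v0 * X / (k * (1 - X))
V = 93 * 0.7 / (1.66 * (1 - 0.7))
V = 65.1 / (1.66 * 0.3)
V = 65.1 / 0.498
V = 130.72 L


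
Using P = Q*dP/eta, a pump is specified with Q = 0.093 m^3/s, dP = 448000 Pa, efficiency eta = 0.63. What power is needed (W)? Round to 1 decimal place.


P = Q * dP / eta
P = 0.093 * 448000 / 0.63
P = 41664.0 / 0.63
P = 66133.3 W


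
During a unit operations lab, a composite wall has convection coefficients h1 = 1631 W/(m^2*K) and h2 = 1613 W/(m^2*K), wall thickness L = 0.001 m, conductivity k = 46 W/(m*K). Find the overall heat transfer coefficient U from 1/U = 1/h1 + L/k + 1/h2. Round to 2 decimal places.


1/U = 1/h1 + L/k + 1/h2
1/U = 1/1631 + 0.001/46 + 1/1613
1/U = 0.0006131208 + 2.17391e-05 + 0.0006199628
1/U = 0.0012548227
U = 796.93 W/(m^2*K)


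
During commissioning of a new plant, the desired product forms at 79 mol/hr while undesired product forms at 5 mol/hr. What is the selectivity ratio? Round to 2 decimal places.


S = desired product rate / undesired product rate
S = 79 / 5
S = 15.80


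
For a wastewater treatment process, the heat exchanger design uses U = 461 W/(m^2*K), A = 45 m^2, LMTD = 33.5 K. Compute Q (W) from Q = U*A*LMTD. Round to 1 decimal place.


Q = U * A * LMTD
Q = 461 * 45 * 33.5
Q = 694957.5 W


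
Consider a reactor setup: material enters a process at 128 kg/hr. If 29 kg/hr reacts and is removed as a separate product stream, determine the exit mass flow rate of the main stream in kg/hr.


Steady-state mass balance on the main outlet: F_out = F_in - F_removed
F_out = 128 - 29
F_out = 99 kg/hr


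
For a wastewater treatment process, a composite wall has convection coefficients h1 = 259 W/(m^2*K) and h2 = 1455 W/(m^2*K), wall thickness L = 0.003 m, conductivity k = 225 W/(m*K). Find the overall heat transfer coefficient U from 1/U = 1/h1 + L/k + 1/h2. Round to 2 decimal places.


1/U = 1/h1 + L/k + 1/h2
1/U = 1/259 + 0.003/225 + 1/1455
1/U = 0.0038610039 + 1.33333e-05 + 0.0006872852
1/U = 0.0045616224
U = 219.22 W/(m^2*K)


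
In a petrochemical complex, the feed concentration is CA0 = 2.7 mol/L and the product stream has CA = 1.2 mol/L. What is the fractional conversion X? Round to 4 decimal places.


X = (CA0 - CA) / CA0
X = (2.7 - 1.2) / 2.7
X = 1.5 / 2.7
X = 0.5556


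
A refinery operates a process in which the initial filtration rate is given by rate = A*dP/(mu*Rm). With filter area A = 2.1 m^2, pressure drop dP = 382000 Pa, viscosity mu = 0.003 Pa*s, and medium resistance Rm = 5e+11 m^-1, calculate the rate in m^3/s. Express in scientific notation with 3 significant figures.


rate = A * dP / (mu * Rm)
rate = 2.1 * 382000 / (0.003 * 5e+11)
rate = 802200.0 / 1.500e+09
rate = 5.35e-04 m^3/s


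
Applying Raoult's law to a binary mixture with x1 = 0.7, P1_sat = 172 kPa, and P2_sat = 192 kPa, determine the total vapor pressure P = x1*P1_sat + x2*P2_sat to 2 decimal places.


P = x1*P1_sat + x2*P2_sat
x2 = 1 - x1 = 1 - 0.7 = 0.3
P = 0.7*172 + 0.3*192
P = 120.4 + 57.6
P = 178.00 kPa


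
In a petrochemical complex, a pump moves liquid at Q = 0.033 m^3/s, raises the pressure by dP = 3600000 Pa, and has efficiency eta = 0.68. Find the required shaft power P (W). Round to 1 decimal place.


P = Q * dP / eta
P = 0.033 * 3600000 / 0.68
P = 118800.0 / 0.68
P = 174705.9 W


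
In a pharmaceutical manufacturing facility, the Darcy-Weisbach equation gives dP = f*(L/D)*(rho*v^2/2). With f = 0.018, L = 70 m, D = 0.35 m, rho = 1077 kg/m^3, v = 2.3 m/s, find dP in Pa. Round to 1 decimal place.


dP = f * (L/D) * (rho*v^2/2)
dP = 0.018 * (70/0.35) * (1077*2.3^2/2)
L/D = 200.0
rho*v^2/2 = 1077*5.29/2 = 2848.665
dP = 0.018 * 200.0 * 2848.665
dP = 10255.2 Pa


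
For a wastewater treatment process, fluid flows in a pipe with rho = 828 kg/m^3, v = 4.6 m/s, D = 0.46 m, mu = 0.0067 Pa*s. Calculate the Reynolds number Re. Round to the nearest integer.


Re = rho * v * D / mu
Re = 828 * 4.6 * 0.46 / 0.0067
Re = 1752.048 / 0.0067
Re = 261500


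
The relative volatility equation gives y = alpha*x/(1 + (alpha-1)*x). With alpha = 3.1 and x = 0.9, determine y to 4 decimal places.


y = alpha*x / (1 + (alpha-1)*x)
y = 3.1*0.9 / (1 + (3.1-1)*0.9)
y = 2.79 / (1 + 1.89)
y = 2.79 / 2.89
y = 0.9654


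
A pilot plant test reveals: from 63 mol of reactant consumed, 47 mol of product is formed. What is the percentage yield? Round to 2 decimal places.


Yield = (moles product / moles consumed) * 100%
Yield = (47 / 63) * 100
Yield = 0.746 * 100
Yield = 74.60%


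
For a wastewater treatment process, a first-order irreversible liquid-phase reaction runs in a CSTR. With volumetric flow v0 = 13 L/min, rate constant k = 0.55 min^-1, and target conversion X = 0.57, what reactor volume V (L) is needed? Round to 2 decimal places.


V = v0 * X / (k * (1 - X))
V = 13 * 0.57 / (0.55 * (1 - 0.57))
V = 7.41 / (0.55 * 0.43)
V = 7.41 / 0.2365
V = 31.33 L


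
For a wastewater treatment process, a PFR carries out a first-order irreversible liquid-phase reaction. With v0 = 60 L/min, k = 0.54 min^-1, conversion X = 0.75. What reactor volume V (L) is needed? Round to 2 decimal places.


V = (v0/k) * ln(1/(1-X))
V = (60/0.54) * ln(1/(1-0.75))
V = 111.111111 * ln(4.0)
V = 111.111111 * 1.386294
V = 154.03 L


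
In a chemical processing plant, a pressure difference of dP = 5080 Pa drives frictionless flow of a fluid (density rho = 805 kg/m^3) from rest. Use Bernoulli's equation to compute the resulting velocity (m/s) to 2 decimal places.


v = sqrt(2*dP/rho)
v = sqrt(2*5080/805)
v = sqrt(12.621118)
v = 3.55 m/s


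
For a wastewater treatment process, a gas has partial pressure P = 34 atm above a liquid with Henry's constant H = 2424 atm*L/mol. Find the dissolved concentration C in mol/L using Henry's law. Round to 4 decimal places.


C = P / H
C = 34 / 2424
C = 0.0140 mol/L


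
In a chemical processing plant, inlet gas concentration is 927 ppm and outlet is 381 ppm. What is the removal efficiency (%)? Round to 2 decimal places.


Efficiency = (G_in - G_out) / G_in * 100%
Efficiency = (927 - 381) / 927 * 100
Efficiency = 546 / 927 * 100
Efficiency = 58.90%


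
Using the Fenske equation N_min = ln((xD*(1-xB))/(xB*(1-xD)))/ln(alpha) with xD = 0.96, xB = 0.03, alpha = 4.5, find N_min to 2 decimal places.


N_min = ln((xD*(1-xB))/(xB*(1-xD))) / ln(alpha)
Numerator inside ln: 0.9312 / 0.0012 = 776.0
ln(776.0) = 6.654153
ln(alpha) = ln(4.5) = 1.504077
N_min = 6.654153 / 1.504077 = 4.42


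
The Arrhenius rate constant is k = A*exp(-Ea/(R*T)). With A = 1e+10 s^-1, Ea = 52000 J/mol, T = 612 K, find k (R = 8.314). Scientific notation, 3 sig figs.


k = A * exp(-Ea/(R*T))
k = 1e+10 * exp(-52000 / (8.314 * 612))
k = 1e+10 * exp(-10.219788)
k = 3.64e+05


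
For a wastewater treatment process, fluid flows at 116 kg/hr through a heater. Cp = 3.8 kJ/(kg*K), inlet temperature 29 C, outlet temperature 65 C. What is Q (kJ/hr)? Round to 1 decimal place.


Q = m_dot * Cp * (T2 - T1)
Q = 116 * 3.8 * (65 - 29)
Q = 116 * 3.8 * 36
Q = 15868.8 kJ/hr


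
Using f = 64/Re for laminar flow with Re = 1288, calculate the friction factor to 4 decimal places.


f = 64 / Re
f = 64 / 1288
f = 0.0497


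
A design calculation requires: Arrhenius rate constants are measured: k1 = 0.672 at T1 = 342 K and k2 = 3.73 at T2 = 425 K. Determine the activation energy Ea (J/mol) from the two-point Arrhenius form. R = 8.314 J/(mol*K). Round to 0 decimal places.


Ea = R * ln(k2/k1) / (1/T1 - 1/T2)
ln(k2/k1) = ln(3.73/0.672) = 1.7139052
1/T1 - 1/T2 = 1/342 - 1/425 = 0.000571035432
Ea = 8.314 * 1.7139052 / 0.000571035432
Ea = 24954 J/mol


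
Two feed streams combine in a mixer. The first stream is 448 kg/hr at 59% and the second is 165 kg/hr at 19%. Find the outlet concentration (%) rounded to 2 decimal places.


Mass balance on solute: F1*x1 + F2*x2 = F3*x3
F3 = F1 + F2 = 448 + 165 = 613 kg/hr
x3 = (F1*x1 + F2*x2)/F3
x3 = (448*0.59 + 165*0.19) / 613
x3 = 48.23%


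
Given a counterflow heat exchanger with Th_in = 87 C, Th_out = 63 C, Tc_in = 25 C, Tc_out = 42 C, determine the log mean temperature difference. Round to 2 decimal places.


dT1 = Th_in - Tc_out = 87 - 42 = 45
dT2 = Th_out - Tc_in = 63 - 25 = 38
LMTD = (dT1 - dT2) / ln(dT1/dT2)
LMTD = (45 - 38) / ln(45/38)
LMTD = 41.40 K


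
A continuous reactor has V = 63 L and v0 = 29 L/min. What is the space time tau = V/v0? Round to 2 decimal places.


tau = V / v0
tau = 63 / 29
tau = 2.17 min


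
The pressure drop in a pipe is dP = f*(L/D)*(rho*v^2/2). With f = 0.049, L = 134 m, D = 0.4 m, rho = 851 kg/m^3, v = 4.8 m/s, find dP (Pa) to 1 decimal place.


dP = f * (L/D) * (rho*v^2/2)
dP = 0.049 * (134/0.4) * (851*4.8^2/2)
L/D = 335.0
rho*v^2/2 = 851*23.04/2 = 9803.52
dP = 0.049 * 335.0 * 9803.52
dP = 160924.8 Pa


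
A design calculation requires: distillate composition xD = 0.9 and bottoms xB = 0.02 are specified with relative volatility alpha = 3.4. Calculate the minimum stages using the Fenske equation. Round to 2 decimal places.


N_min = ln((xD*(1-xB))/(xB*(1-xD))) / ln(alpha)
Numerator inside ln: 0.882 / 0.002 = 441.0
ln(441.0) = 6.089045
ln(alpha) = ln(3.4) = 1.223775
N_min = 6.089045 / 1.223775 = 4.98


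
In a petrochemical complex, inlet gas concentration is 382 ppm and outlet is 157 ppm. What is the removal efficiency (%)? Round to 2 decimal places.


Efficiency = (G_in - G_out) / G_in * 100%
Efficiency = (382 - 157) / 382 * 100
Efficiency = 225 / 382 * 100
Efficiency = 58.90%


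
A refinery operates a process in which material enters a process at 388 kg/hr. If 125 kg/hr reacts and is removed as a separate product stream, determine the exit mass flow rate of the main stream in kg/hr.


Steady-state mass balance on the main outlet: F_out = F_in - F_removed
F_out = 388 - 125
F_out = 263 kg/hr


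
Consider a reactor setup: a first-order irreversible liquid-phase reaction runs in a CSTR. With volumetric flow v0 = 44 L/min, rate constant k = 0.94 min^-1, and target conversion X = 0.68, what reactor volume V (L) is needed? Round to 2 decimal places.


V = v0 * X / (k * (1 - X))
V = 44 * 0.68 / (0.94 * (1 - 0.68))
V = 29.92 / (0.94 * 0.32)
V = 29.92 / 0.3008
V = 99.47 L


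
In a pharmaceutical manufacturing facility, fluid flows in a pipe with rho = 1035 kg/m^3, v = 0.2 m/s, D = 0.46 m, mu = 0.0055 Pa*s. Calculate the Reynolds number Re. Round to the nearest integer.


Re = rho * v * D / mu
Re = 1035 * 0.2 * 0.46 / 0.0055
Re = 95.22 / 0.0055
Re = 17313


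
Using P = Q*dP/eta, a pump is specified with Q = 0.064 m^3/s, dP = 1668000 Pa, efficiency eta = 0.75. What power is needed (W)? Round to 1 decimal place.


P = Q * dP / eta
P = 0.064 * 1668000 / 0.75
P = 106752.0 / 0.75
P = 142336.0 W


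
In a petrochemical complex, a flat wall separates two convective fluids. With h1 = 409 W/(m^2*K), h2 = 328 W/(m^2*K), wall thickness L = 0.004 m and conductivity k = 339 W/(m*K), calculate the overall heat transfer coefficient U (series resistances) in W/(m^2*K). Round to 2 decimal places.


1/U = 1/h1 + L/k + 1/h2
1/U = 1/409 + 0.004/339 + 1/328
1/U = 0.0024449878 + 1.17994e-05 + 0.0030487805
1/U = 0.0055055677
U = 181.63 W/(m^2*K)


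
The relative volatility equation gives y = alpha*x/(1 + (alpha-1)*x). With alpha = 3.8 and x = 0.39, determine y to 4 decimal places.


y = alpha*x / (1 + (alpha-1)*x)
y = 3.8*0.39 / (1 + (3.8-1)*0.39)
y = 1.482 / (1 + 1.092)
y = 1.482 / 2.092
y = 0.7084


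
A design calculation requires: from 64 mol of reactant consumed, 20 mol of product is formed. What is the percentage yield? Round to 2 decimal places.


Yield = (moles product / moles consumed) * 100%
Yield = (20 / 64) * 100
Yield = 0.3125 * 100
Yield = 31.25%


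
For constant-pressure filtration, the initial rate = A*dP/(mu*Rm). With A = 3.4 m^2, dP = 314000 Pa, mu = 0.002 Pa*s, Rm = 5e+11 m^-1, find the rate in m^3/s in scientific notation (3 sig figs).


rate = A * dP / (mu * Rm)
rate = 3.4 * 314000 / (0.002 * 5e+11)
rate = 1067600.0 / 1.000e+09
rate = 1.07e-03 m^3/s


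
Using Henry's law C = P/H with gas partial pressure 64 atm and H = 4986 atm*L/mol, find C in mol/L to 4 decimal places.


C = P / H
C = 64 / 4986
C = 0.0128 mol/L


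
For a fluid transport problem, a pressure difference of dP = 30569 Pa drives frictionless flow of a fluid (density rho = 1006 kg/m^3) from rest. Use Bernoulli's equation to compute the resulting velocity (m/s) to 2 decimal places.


v = sqrt(2*dP/rho)
v = sqrt(2*30569/1006)
v = sqrt(60.77336)
v = 7.80 m/s


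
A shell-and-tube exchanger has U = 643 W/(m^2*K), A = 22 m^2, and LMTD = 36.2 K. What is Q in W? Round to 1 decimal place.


Q = U * A * LMTD
Q = 643 * 22 * 36.2
Q = 512085.2 W


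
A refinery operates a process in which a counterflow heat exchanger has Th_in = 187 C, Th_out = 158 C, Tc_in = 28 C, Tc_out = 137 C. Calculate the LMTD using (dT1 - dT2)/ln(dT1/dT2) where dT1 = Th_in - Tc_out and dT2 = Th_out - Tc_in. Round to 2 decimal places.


dT1 = Th_in - Tc_out = 187 - 137 = 50
dT2 = Th_out - Tc_in = 158 - 28 = 130
LMTD = (dT1 - dT2) / ln(dT1/dT2)
LMTD = (50 - 130) / ln(50/130)
LMTD = 83.72 K


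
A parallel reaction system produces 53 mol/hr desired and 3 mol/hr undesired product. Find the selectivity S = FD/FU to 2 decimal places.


S = desired product rate / undesired product rate
S = 53 / 3
S = 17.67


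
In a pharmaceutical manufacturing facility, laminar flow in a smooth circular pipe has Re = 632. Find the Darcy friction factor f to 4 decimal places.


f = 64 / Re
f = 64 / 632
f = 0.1013


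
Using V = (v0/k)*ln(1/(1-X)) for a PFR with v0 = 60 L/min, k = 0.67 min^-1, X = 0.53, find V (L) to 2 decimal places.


V = (v0/k) * ln(1/(1-X))
V = (60/0.67) * ln(1/(1-0.53))
V = 89.552239 * ln(2.12766)
V = 89.552239 * 0.755023
V = 67.61 L


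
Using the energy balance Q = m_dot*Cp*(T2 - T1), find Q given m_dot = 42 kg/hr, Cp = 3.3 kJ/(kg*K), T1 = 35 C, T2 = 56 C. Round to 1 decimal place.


Q = m_dot * Cp * (T2 - T1)
Q = 42 * 3.3 * (56 - 35)
Q = 42 * 3.3 * 21
Q = 2910.6 kJ/hr


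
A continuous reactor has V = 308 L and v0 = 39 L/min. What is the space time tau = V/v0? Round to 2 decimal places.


tau = V / v0
tau = 308 / 39
tau = 7.90 min


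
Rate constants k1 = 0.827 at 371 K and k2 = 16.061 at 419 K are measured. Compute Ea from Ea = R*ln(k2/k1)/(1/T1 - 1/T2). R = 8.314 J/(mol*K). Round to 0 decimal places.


Ea = R * ln(k2/k1) / (1/T1 - 1/T2)
ln(k2/k1) = ln(16.061/0.827) = 2.9663446
1/T1 - 1/T2 = 1/371 - 1/419 = 0.000308782945
Ea = 8.314 * 2.9663446 / 0.000308782945
Ea = 79869 J/mol


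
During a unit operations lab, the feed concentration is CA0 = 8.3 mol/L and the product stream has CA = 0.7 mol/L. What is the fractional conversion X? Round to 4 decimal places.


X = (CA0 - CA) / CA0
X = (8.3 - 0.7) / 8.3
X = 7.6 / 8.3
X = 0.9157


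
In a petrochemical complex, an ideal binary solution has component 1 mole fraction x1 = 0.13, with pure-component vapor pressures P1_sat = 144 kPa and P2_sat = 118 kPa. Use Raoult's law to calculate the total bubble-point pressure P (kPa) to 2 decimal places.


P = x1*P1_sat + x2*P2_sat
x2 = 1 - x1 = 1 - 0.13 = 0.87
P = 0.13*144 + 0.87*118
P = 18.72 + 102.66
P = 121.38 kPa


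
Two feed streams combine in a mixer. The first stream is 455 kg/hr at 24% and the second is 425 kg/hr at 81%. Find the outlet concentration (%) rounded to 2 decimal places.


Mass balance on solute: F1*x1 + F2*x2 = F3*x3
F3 = F1 + F2 = 455 + 425 = 880 kg/hr
x3 = (F1*x1 + F2*x2)/F3
x3 = (455*0.24 + 425*0.81) / 880
x3 = 51.53%


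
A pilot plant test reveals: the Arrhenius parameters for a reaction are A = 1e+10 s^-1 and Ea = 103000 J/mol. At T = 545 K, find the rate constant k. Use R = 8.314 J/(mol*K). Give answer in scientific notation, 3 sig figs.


k = A * exp(-Ea/(R*T))
k = 1e+10 * exp(-103000 / (8.314 * 545))
k = 1e+10 * exp(-22.731636)
k = 1.34e+00


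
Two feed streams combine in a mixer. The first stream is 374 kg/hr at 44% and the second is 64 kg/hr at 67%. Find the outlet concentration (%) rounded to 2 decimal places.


Mass balance on solute: F1*x1 + F2*x2 = F3*x3
F3 = F1 + F2 = 374 + 64 = 438 kg/hr
x3 = (F1*x1 + F2*x2)/F3
x3 = (374*0.44 + 64*0.67) / 438
x3 = 47.36%


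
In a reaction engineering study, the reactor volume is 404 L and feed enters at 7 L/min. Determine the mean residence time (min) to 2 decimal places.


tau = V / v0
tau = 404 / 7
tau = 57.71 min


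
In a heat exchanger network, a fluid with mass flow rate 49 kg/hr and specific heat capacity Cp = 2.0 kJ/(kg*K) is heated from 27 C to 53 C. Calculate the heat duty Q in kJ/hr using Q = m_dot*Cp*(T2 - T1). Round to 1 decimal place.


Q = m_dot * Cp * (T2 - T1)
Q = 49 * 2.0 * (53 - 27)
Q = 49 * 2.0 * 26
Q = 2548.0 kJ/hr


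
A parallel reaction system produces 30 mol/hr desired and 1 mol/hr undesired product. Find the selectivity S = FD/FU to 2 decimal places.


S = desired product rate / undesired product rate
S = 30 / 1
S = 30.00


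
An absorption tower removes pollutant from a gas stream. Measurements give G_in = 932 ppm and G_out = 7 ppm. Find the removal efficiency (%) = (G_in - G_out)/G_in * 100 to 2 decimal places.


Efficiency = (G_in - G_out) / G_in * 100%
Efficiency = (932 - 7) / 932 * 100
Efficiency = 925 / 932 * 100
Efficiency = 99.25%


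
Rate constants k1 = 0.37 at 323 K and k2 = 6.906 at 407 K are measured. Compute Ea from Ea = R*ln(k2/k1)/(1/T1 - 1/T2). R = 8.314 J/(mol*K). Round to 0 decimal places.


Ea = R * ln(k2/k1) / (1/T1 - 1/T2)
ln(k2/k1) = ln(6.906/0.37) = 2.9266429
1/T1 - 1/T2 = 1/323 - 1/407 = 0.000638972775
Ea = 8.314 * 2.9266429 / 0.000638972775
Ea = 38080 J/mol


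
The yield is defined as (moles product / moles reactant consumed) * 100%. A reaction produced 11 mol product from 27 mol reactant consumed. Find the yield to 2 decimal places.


Yield = (moles product / moles consumed) * 100%
Yield = (11 / 27) * 100
Yield = 0.4074 * 100
Yield = 40.74%


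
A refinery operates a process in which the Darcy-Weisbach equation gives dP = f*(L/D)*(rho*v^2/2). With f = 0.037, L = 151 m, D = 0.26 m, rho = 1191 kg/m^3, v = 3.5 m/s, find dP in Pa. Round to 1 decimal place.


dP = f * (L/D) * (rho*v^2/2)
dP = 0.037 * (151/0.26) * (1191*3.5^2/2)
L/D = 580.76923077
rho*v^2/2 = 1191*12.25/2 = 7294.875
dP = 0.037 * 580.76923077 * 7294.875
dP = 156755.6 Pa


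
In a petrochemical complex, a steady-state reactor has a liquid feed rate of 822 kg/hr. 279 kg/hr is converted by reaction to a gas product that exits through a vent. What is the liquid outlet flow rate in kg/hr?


Steady-state mass balance on the main outlet: F_out = F_in - F_removed
F_out = 822 - 279
F_out = 543 kg/hr


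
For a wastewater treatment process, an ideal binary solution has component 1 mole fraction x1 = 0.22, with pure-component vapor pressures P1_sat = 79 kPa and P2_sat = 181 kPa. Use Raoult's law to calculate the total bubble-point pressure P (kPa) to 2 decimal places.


P = x1*P1_sat + x2*P2_sat
x2 = 1 - x1 = 1 - 0.22 = 0.78
P = 0.22*79 + 0.78*181
P = 17.38 + 141.18
P = 158.56 kPa


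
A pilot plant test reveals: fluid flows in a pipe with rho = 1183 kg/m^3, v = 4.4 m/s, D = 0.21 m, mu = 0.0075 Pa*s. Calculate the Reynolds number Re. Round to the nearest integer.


Re = rho * v * D / mu
Re = 1183 * 4.4 * 0.21 / 0.0075
Re = 1093.092 / 0.0075
Re = 145746


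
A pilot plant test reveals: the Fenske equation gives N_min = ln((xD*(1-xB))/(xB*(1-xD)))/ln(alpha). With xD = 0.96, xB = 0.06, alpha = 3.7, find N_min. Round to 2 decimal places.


N_min = ln((xD*(1-xB))/(xB*(1-xD))) / ln(alpha)
Numerator inside ln: 0.9024 / 0.0024 = 376.0
ln(376.0) = 5.929589
ln(alpha) = ln(3.7) = 1.308333
N_min = 5.929589 / 1.308333 = 4.53


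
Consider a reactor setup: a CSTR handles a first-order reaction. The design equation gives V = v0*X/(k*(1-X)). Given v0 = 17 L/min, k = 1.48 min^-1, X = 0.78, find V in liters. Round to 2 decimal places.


V = v0 * X / (k * (1 - X))
V = 17 * 0.78 / (1.48 * (1 - 0.78))
V = 13.26 / (1.48 * 0.22)
V = 13.26 / 0.3256
V = 40.72 L


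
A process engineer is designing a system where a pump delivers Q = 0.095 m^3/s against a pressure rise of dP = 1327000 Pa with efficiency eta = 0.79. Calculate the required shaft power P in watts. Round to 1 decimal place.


P = Q * dP / eta
P = 0.095 * 1327000 / 0.79
P = 126065.0 / 0.79
P = 159575.9 W


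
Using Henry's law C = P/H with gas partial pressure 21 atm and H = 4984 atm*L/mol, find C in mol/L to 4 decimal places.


C = P / H
C = 21 / 4984
C = 0.0042 mol/L


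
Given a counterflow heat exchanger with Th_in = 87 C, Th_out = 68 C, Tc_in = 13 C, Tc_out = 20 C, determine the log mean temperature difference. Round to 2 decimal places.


dT1 = Th_in - Tc_out = 87 - 20 = 67
dT2 = Th_out - Tc_in = 68 - 13 = 55
LMTD = (dT1 - dT2) / ln(dT1/dT2)
LMTD = (67 - 55) / ln(67/55)
LMTD = 60.80 K


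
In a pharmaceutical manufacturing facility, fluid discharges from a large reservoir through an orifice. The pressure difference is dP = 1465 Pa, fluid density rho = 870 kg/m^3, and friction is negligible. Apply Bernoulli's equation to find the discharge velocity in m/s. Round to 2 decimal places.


v = sqrt(2*dP/rho)
v = sqrt(2*1465/870)
v = sqrt(3.367816)
v = 1.84 m/s


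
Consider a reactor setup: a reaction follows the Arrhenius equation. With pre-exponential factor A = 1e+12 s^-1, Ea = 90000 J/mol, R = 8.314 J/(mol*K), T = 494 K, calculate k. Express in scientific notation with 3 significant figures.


k = A * exp(-Ea/(R*T))
k = 1e+12 * exp(-90000 / (8.314 * 494))
k = 1e+12 * exp(-21.913187)
k = 3.04e+02


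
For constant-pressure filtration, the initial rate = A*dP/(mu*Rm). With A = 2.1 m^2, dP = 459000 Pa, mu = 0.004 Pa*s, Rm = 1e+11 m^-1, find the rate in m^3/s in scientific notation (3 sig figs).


rate = A * dP / (mu * Rm)
rate = 2.1 * 459000 / (0.004 * 1e+11)
rate = 963900.0 / 4.000e+08
rate = 2.41e-03 m^3/s


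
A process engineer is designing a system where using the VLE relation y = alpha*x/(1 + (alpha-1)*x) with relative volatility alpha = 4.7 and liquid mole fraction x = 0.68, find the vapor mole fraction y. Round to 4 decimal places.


y = alpha*x / (1 + (alpha-1)*x)
y = 4.7*0.68 / (1 + (4.7-1)*0.68)
y = 3.196 / (1 + 2.516)
y = 3.196 / 3.516
y = 0.9090


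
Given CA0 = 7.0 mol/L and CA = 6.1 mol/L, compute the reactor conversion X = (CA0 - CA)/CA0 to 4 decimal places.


X = (CA0 - CA) / CA0
X = (7.0 - 6.1) / 7.0
X = 0.9 / 7.0
X = 0.1286


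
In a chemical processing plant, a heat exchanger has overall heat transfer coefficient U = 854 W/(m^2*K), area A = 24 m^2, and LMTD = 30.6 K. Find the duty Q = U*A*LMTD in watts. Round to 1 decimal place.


Q = U * A * LMTD
Q = 854 * 24 * 30.6
Q = 627177.6 W


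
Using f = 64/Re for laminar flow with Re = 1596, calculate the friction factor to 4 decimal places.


f = 64 / Re
f = 64 / 1596
f = 0.0401


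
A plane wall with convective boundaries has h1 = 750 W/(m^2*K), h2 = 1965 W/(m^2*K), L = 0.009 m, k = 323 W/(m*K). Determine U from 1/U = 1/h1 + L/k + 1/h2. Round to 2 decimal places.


1/U = 1/h1 + L/k + 1/h2
1/U = 1/750 + 0.009/323 + 1/1965
1/U = 0.0013333333 + 2.78638e-05 + 0.0005089059
1/U = 0.001870103
U = 534.73 W/(m^2*K)


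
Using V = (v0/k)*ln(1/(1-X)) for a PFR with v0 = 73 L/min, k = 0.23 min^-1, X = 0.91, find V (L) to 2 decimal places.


V = (v0/k) * ln(1/(1-X))
V = (73/0.23) * ln(1/(1-0.91))
V = 317.391304 * ln(11.111111)
V = 317.391304 * 2.407946
V = 764.26 L


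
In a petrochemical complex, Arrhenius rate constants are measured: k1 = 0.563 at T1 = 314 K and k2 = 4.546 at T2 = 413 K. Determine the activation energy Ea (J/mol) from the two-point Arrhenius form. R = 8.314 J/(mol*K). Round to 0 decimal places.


Ea = R * ln(k2/k1) / (1/T1 - 1/T2)
ln(k2/k1) = ln(4.546/0.563) = 2.0887234
1/T1 - 1/T2 = 1/314 - 1/413 = 0.00076340587
Ea = 8.314 * 2.0887234 / 0.00076340587
Ea = 22748 J/mol


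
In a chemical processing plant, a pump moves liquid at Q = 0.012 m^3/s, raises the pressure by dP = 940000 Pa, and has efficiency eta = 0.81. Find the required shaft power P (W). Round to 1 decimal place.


P = Q * dP / eta
P = 0.012 * 940000 / 0.81
P = 11280.0 / 0.81
P = 13925.9 W


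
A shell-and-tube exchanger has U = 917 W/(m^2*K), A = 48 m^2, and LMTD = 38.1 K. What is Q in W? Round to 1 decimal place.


Q = U * A * LMTD
Q = 917 * 48 * 38.1
Q = 1677009.6 W


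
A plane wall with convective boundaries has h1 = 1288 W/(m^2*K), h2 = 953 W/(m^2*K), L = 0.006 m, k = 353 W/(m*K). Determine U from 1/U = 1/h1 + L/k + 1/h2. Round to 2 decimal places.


1/U = 1/h1 + L/k + 1/h2
1/U = 1/1288 + 0.006/353 + 1/953
1/U = 0.0007763975 + 1.69972e-05 + 0.0010493179
1/U = 0.0018427126
U = 542.68 W/(m^2*K)


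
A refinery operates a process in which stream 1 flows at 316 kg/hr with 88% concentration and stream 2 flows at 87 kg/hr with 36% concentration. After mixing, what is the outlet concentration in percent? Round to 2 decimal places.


Mass balance on solute: F1*x1 + F2*x2 = F3*x3
F3 = F1 + F2 = 316 + 87 = 403 kg/hr
x3 = (F1*x1 + F2*x2)/F3
x3 = (316*0.88 + 87*0.36) / 403
x3 = 76.77%


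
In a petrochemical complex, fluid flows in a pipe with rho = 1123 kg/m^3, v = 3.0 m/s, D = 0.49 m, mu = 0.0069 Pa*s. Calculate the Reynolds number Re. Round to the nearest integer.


Re = rho * v * D / mu
Re = 1123 * 3.0 * 0.49 / 0.0069
Re = 1650.81 / 0.0069
Re = 239248


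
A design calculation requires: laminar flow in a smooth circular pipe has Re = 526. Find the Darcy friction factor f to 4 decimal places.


f = 64 / Re
f = 64 / 526
f = 0.1217
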